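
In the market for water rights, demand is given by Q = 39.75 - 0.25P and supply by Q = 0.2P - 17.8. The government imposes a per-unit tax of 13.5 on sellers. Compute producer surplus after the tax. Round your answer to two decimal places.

Rewriting demand in inverse form: P = 159 - 4Q.
Rewriting supply in inverse form: P = 89 + 5Q.
Pre-tax equilibrium: 159 - 4Q = 89 + 5Q gives Q* = 7.7778, P* = 127.8889.
With the tax, sellers need 13.5 more per unit: 159 - 4Q = 89 + 5Q + 13.5, so Q_t = 6.2778. Buyers pay P_b = 133.8889; sellers receive P_s = P_b - 13.5 = 120.3889.
Producer surplus is the triangle above supply below P_s: (1/2)(6.2778)(120.3889 - 89) = 98.5262.

98.53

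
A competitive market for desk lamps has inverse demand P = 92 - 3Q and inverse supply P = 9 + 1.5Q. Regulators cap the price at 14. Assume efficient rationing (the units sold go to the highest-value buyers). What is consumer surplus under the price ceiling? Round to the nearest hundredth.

Free-market equilibrium: 92 - 3Q = 9 + 1.5Q gives Q* = 18.4444, P* = 36.6667.
At the ceiling price 14, quantity supplied is (14 - 9)/1.5 = 3.3333; supply is the short side, so Q = 3.3333 trades at P = 14.
The demand price at Q = 3.3333 is 82. CS is the trapezoid between demand and 14 over [0, 3.3333]: (1/2)[(92 - 14) + (82 - 14)](3.3333) = 243.3333.

243.33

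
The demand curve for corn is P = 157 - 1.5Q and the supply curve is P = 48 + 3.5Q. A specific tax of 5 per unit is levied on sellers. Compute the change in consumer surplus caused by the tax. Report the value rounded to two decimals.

-31.95

Pre-tax equilibrium: 157 - 1.5Q = 48 + 3.5Q gives Q* = 21.8, P* = 124.3.
With the tax, sellers need 5 more per unit: 157 - 1.5Q = 48 + 3.5Q + 5, so Q_t = 20.8. Buyers pay P_b = 125.8; sellers receive P_s = P_b - 5 = 120.8.
CS falls from (1/2)(21.8)(32.7) = 356.43 to (1/2)(20.8)(31.2) = 324.48, a change of -31.95.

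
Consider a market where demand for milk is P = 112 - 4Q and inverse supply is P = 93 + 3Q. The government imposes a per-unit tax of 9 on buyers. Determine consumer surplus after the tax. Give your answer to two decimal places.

Pre-tax equilibrium: 112 - 4Q = 93 + 3Q gives Q* = 2.7143, P* = 101.1429.
A tax on buyers shifts demand down by 9: (112 - 9) - 4Q = 93 + 3Q, so Q_t = 1.4286. Buyers pay P_b = 106.2857; sellers receive P_s = P_b - 9 = 97.2857.
CS = (1/2)(Q_t)(112 - P_b) = (1/2)(1.4286)(5.7143) = 4.0816.

4.08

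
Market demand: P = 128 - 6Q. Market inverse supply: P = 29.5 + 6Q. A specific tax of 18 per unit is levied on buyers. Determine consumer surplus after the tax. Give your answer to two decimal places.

135.01

Pre-tax equilibrium: 128 - 6Q = 29.5 + 6Q gives Q* = 8.2083, P* = 78.75.
With the tax, buyers' net willingness to pay falls by 18: (128 - 18) - 6Q = 29.5 + 6Q, so Q_t = 6.7083. Buyers pay P_b = 87.75; sellers receive P_s = P_b - 18 = 69.75.
CS = (1/2)(Q_t)(128 - P_b) = (1/2)(6.7083)(40.25) = 135.0052.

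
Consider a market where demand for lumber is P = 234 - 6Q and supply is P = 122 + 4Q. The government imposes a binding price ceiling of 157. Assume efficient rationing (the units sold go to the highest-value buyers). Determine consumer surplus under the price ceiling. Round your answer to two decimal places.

Free-market equilibrium: 234 - 6Q = 122 + 4Q gives Q* = 11.2, P* = 166.8.
At the ceiling price 157, quantity supplied is (157 - 122)/4 = 8.75; supply is the short side, so Q = 8.75 trades at P = 157.
The demand price at Q = 8.75 is 181.5. CS is the trapezoid between demand and 157 over [0, 8.75]: (1/2)[(234 - 157) + (181.5 - 157)](8.75) = 444.0625.

444.06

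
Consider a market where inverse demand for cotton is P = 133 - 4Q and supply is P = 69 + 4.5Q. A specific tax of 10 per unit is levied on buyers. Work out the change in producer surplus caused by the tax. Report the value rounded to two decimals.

-36.75

Without the tax, 133 - 4Q = 69 + 4.5Q so Q* = 7.5294 and P* = 102.8824.
With the tax, buyers' net willingness to pay falls by 10: (133 - 10) - 4Q = 69 + 4.5Q, so Q_t = 6.3529. Buyers pay P_b = 107.5882; sellers receive P_s = P_b - 10 = 97.5882.
Producers lose the trapezoid between P_s and P* out to Q_t plus the triangle from Q_t to Q*: change in PS = 90.8097 - 127.5571 = -36.7474.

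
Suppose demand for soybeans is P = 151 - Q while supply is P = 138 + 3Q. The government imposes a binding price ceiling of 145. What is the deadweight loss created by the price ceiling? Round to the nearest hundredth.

1.68

Without the control, 151 - Q = 138 + 3Q so Q* = 3.25 and P* = 147.75.
At P = 145, sellers supply (145 - 138)/3 = 2.3333 while buyers want more, so the quantity traded is 2.3333 at price 145.
At Q = 2.3333 the demand price is 148.6667 and the supply price is 145. Deadweight loss is the triangle between the curves from 2.3333 to 3.25: (1/2)(148.6667 - 145)(3.25 - 2.3333) = 1.6806.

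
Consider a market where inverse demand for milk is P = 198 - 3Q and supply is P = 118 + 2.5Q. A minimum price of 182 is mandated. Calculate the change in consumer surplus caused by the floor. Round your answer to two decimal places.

-274.69

Free-market equilibrium: 198 - 3Q = 118 + 2.5Q gives Q* = 14.5455, P* = 154.3636.
At the floor price 182, quantity demanded is (198 - 182)/3 = 5.3333; demand is the short side, so Q = 5.3333 trades at P = 182.
CS goes from (1/2)(14.5455)(43.6364) = 317.3554 to 42.6667 (computed as (198 - 182)(5.3333) - (1/2)(3)(5.3333)^2), a change of -274.6887.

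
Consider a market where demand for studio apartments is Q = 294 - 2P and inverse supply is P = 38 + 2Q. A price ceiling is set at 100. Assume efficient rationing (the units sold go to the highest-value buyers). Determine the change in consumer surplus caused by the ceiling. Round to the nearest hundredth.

Rewriting demand in inverse form: P = 147 - 0.5Q.
Free-market equilibrium: 147 - 0.5Q = 38 + 2Q gives Q* = 43.6, P* = 125.2.
At P = 100, sellers supply (100 - 38)/2 = 31 while buyers want more, so the quantity traded is 31 at price 100.
CS goes from (1/2)(43.6)(21.8) = 475.24 to 1216.75 (computed as (147 - 100)(31) - (1/2)(0.5)(31)^2), a change of 741.51.

741.51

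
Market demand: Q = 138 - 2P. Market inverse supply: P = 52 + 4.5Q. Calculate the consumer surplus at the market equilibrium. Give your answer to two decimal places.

2.89

Rewriting demand in inverse form: P = 69 - 0.5Q.
Setting demand equal to supply, 17 = 5Q, so Q* = 3.4 and P* = 67.3.
Consumer surplus is the triangle under demand above P*: (1/2)(3.4)(69 - 67.3) = (1/2)(3.4)(1.7) = 2.89.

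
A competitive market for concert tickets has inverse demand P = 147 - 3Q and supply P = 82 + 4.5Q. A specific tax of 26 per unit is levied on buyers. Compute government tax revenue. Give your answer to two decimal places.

135.20

Without the tax, 147 - 3Q = 82 + 4.5Q so Q* = 8.6667 and P* = 121.
A tax on buyers shifts demand down by 26: (147 - 26) - 3Q = 82 + 4.5Q, so Q_t = 5.2. Buyers pay P_b = 131.4; sellers receive P_s = P_b - 26 = 105.4.
Tax revenue = t x Q_t = 26 x 5.2 = 135.2.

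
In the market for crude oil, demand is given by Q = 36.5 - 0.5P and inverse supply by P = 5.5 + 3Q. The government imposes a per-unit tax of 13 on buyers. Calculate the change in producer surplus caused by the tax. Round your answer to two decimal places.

-95.16

Rewriting demand in inverse form: P = 73 - 2Q.
Pre-tax equilibrium: 73 - 2Q = 5.5 + 3Q gives Q* = 13.5, P* = 46.
A tax on buyers shifts demand down by 13: (73 - 13) - 2Q = 5.5 + 3Q, so Q_t = 10.9. Buyers pay P_b = 51.2; sellers receive P_s = P_b - 13 = 38.2.
PS falls from (1/2)(13.5)(40.5) = 273.375 to (1/2)(10.9)(32.7) = 178.215, a change of -95.16.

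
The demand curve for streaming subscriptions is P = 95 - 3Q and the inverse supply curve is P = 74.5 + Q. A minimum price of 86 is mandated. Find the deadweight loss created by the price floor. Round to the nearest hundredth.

9.03

Without the control, 95 - 3Q = 74.5 + Q so Q* = 5.125 and P* = 79.625.
At the floor price 86, quantity demanded is (95 - 86)/3 = 3; demand is the short side, so Q = 3 trades at P = 86.
The lost-trades triangle has base Q* - 3 = 2.125 and height equal to the gap between the curves at Q = 3, which is 86 - 77.5 = 8.5. DWL = (1/2)(2.125)(8.5) = 9.0312.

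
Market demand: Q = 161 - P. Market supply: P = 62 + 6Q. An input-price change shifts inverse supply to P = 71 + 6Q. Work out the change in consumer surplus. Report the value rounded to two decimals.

-17.36

Rewriting demand in inverse form: P = 161 - Q.
Initial equilibrium: Q_0 = 14.1429, P_0 = 146.8571; CS_0 = (1/2)(14.1429)(14.1429) = 100.0102, PS_0 = (1/2)(14.1429)(84.8571) = 600.0612.
New equilibrium: 161 - Q = 71 + 6Q gives Q_1 = 12.8571, P_1 = 148.1429; CS_1 = 82.6531, PS_1 = 495.9184.
Change in consumer surplus = 82.6531 - 100.0102 = -17.3571.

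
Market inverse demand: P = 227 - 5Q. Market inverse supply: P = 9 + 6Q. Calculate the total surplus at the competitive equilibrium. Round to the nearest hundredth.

Equilibrium: 227 - 5Q = 9 + 6Q, so Q* = 19.8182 and P* = 127.9091.
Total surplus is the full triangle between the curves from 0 to Q*: (1/2)(19.8182)(227 - 9) = 2160.1818.

2160.18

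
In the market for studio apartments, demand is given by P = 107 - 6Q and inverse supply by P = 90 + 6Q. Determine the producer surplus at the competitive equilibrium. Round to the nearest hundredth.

Setting demand equal to supply, 17 = 12Q, so Q* = 1.4167 and P* = 98.5.
PS is the area between P* and the supply curve from 0 to Q*: (1/2)(1.4167)(8.5) = 6.0208.

6.02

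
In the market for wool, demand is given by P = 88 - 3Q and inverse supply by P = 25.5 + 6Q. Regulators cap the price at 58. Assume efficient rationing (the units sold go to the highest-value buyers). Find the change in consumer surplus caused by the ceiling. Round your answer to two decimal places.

46.15

Without the control, 88 - 3Q = 25.5 + 6Q so Q* = 6.9444 and P* = 67.1667.
At the ceiling price 58, quantity supplied is (58 - 25.5)/6 = 5.4167; supply is the short side, so Q = 5.4167 trades at P = 58.
CS goes from (1/2)(6.9444)(20.8333) = 72.338 to 118.4896 (computed as (88 - 58)(5.4167) - (1/2)(3)(5.4167)^2), a change of 46.1516.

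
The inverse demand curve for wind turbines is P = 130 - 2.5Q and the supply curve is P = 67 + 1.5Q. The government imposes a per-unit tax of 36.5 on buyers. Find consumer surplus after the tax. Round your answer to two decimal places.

54.86

Pre-tax equilibrium: 130 - 2.5Q = 67 + 1.5Q gives Q* = 15.75, P* = 90.625.
With the tax, buyers' net willingness to pay falls by 36.5: (130 - 36.5) - 2.5Q = 67 + 1.5Q, so Q_t = 6.625. Buyers pay P_b = 113.4375; sellers receive P_s = P_b - 36.5 = 76.9375.
CS = (1/2)(Q_t)(130 - P_b) = (1/2)(6.625)(16.5625) = 54.8633.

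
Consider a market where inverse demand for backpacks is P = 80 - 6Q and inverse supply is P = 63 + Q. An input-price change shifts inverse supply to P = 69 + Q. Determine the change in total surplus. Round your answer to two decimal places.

Initial equilibrium: Q_0 = 2.4286, P_0 = 65.4286; CS_0 = (1/2)(2.4286)(14.5714) = 17.6939, PS_0 = (1/2)(2.4286)(2.4286) = 2.949.
New equilibrium: 80 - 6Q = 69 + Q gives Q_1 = 1.5714, P_1 = 70.5714; CS_1 = 7.4082, PS_1 = 1.2347.
Change in total surplus = (7.4082 + 1.2347) - (17.6939 + 2.949) = -12.

-12.00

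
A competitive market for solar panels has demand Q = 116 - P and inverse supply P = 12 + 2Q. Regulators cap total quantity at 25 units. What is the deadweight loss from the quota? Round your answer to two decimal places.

140.17

Rewriting demand in inverse form: P = 116 - Q.
Unrestricted equilibrium: Q* = (116 - 12)/(1 + 2) = 34.6667.
At Q = 25 the demand price is 116 - (25) = 91 and the supply price is 12 + 2(25) = 62.
DWL = (1/2)(gap between curves at 25) x (Q* - 25) = (1/2)(29)(9.6667) = 140.1667.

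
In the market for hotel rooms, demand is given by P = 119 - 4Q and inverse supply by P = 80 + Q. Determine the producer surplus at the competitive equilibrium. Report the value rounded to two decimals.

Equilibrium: 119 - 4Q = 80 + Q, so Q* = 7.8 and P* = 87.8.
The supply curve's price intercept is 80, so PS = (1/2)(Q*)(P* - 80) = (1/2)(7.8)(7.8) = 30.42.

30.42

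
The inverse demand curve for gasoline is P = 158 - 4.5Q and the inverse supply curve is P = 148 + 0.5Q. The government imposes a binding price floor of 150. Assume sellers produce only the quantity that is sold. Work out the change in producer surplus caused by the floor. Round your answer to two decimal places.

Without the control, 158 - 4.5Q = 148 + 0.5Q so Q* = 2 and P* = 149.
At P = 150, buyers demand (158 - 150)/4.5 = 1.7778 while sellers would supply more, so the quantity traded is 1.7778 at price 150.
PS goes from (1/2)(2)(1) = 1 to 2.7654 (computed as (150 - 148)(1.7778) - (1/2)(0.5)(1.7778)^2), a change of 1.7654.

1.77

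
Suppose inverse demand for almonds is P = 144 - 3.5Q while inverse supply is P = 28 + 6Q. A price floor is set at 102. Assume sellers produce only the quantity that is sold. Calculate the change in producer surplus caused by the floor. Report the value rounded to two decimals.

8.71

Free-market equilibrium: 144 - 3.5Q = 28 + 6Q gives Q* = 12.2105, P* = 101.2632.
At P = 102, buyers demand (144 - 102)/3.5 = 12 while sellers would supply more, so the quantity traded is 12 at price 102.
PS goes from (1/2)(12.2105)(73.2632) = 447.2909 to 456 (computed as (102 - 28)(12) - (1/2)(6)(12)^2), a change of 8.7091.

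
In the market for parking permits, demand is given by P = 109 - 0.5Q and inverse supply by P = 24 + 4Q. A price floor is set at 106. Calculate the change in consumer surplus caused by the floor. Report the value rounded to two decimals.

-80.20

Free-market equilibrium: 109 - 0.5Q = 24 + 4Q gives Q* = 18.8889, P* = 99.5556.
At the floor price 106, quantity demanded is (109 - 106)/0.5 = 6; demand is the short side, so Q = 6 trades at P = 106.
CS goes from (1/2)(18.8889)(9.4444) = 89.1975 to 9 (computed as (109 - 106)(6) - (1/2)(0.5)(6)^2), a change of -80.1975.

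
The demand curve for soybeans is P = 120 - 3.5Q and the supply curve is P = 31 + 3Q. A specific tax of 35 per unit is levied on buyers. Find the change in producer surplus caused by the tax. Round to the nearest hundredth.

-177.69

Pre-tax equilibrium: 120 - 3.5Q = 31 + 3Q gives Q* = 13.6923, P* = 72.0769.
A tax on buyers shifts demand down by 35: (120 - 35) - 3.5Q = 31 + 3Q, so Q_t = 8.3077. Buyers pay P_b = 90.9231; sellers receive P_s = P_b - 35 = 55.9231.
PS falls from (1/2)(13.6923)(41.0769) = 281.2189 to (1/2)(8.3077)(24.9231) = 103.5266, a change of -177.6923.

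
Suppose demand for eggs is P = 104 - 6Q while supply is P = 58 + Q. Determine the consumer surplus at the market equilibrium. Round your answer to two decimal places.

Setting demand equal to supply, 46 = 7Q, so Q* = 6.5714 and P* = 64.5714.
The demand choke price is 104, so CS = (1/2)(Q*)(104 - P*) = (1/2)(6.5714)(39.4286) = 129.551.

129.55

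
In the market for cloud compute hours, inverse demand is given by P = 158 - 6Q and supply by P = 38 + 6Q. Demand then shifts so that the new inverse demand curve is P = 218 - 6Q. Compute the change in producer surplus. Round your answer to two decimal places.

Initial equilibrium: Q_0 = 10, P_0 = 98; CS_0 = (1/2)(10)(60) = 300, PS_0 = (1/2)(10)(60) = 300.
New equilibrium: 218 - 6Q = 38 + 6Q gives Q_1 = 15, P_1 = 128; CS_1 = 675, PS_1 = 675.
Change in producer surplus = 675 - 300 = 375.

375.00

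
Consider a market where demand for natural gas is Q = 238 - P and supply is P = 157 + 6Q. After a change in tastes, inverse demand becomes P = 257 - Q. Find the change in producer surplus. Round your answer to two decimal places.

210.55

Rewriting demand in inverse form: P = 238 - Q.
Initial equilibrium: Q_0 = 11.5714, P_0 = 226.4286; CS_0 = (1/2)(11.5714)(11.5714) = 66.949, PS_0 = (1/2)(11.5714)(69.4286) = 401.6939.
New equilibrium: 257 - Q = 157 + 6Q gives Q_1 = 14.2857, P_1 = 242.7143; CS_1 = 102.0408, PS_1 = 612.2449.
Change in producer surplus = 612.2449 - 401.6939 = 210.551.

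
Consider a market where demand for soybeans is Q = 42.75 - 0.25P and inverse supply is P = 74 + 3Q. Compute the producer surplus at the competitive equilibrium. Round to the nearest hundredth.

288.03

Rewriting demand in inverse form: P = 171 - 4Q.
Setting demand equal to supply, 97 = 7Q, so Q* = 13.8571 and P* = 115.5714.
The supply curve's price intercept is 74, so PS = (1/2)(Q*)(P* - 74) = (1/2)(13.8571)(41.5714) = 288.0306.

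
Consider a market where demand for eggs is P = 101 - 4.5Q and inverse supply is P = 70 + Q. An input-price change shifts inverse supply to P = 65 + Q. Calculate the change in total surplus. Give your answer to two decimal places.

Initial equilibrium: Q_0 = 5.6364, P_0 = 75.6364; CS_0 = (1/2)(5.6364)(25.3636) = 71.4793, PS_0 = (1/2)(5.6364)(5.6364) = 15.8843.
New equilibrium: 101 - 4.5Q = 65 + Q gives Q_1 = 6.5455, P_1 = 71.5455; CS_1 = 96.3967, PS_1 = 21.4215.
Change in total surplus = (96.3967 + 21.4215) - (71.4793 + 15.8843) = 30.4545.

30.45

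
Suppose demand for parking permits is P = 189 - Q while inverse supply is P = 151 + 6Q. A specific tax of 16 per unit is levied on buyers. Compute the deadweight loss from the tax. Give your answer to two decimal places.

Pre-tax equilibrium: 189 - Q = 151 + 6Q gives Q* = 5.4286, P* = 183.5714.
With the tax, buyers' net willingness to pay falls by 16: (189 - 16) - Q = 151 + 6Q, so Q_t = 3.1429. Buyers pay P_b = 185.8571; sellers receive P_s = P_b - 16 = 169.8571.
The welfare triangle lost has base Q* - Q_t = 2.2857 and height t = 16, so DWL = (1/2)(2.2857)(16) = 18.2857.

18.29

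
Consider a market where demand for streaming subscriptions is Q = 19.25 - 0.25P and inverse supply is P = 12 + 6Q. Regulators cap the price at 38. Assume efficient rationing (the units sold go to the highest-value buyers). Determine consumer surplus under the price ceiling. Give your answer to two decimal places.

Rewriting demand in inverse form: P = 77 - 4Q.
Free-market equilibrium: 77 - 4Q = 12 + 6Q gives Q* = 6.5, P* = 51.
At P = 38, sellers supply (38 - 12)/6 = 4.3333 while buyers want more, so the quantity traded is 4.3333 at price 38.
The demand price at Q = 4.3333 is 59.6667. CS is the trapezoid between demand and 38 over [0, 4.3333]: (1/2)[(77 - 38) + (59.6667 - 38)](4.3333) = 131.4444.

131.44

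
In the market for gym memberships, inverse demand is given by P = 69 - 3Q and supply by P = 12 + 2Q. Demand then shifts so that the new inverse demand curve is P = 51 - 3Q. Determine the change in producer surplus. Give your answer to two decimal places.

-69.12

Initial equilibrium: Q_0 = 11.4, P_0 = 34.8; CS_0 = (1/2)(11.4)(34.2) = 194.94, PS_0 = (1/2)(11.4)(22.8) = 129.96.
New equilibrium: 51 - 3Q = 12 + 2Q gives Q_1 = 7.8, P_1 = 27.6; CS_1 = 91.26, PS_1 = 60.84.
Change in producer surplus = 60.84 - 129.96 = -69.12.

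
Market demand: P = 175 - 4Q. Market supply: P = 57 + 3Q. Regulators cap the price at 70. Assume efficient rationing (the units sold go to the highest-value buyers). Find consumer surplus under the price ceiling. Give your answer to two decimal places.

Without the control, 175 - 4Q = 57 + 3Q so Q* = 16.8571 and P* = 107.5714.
At P = 70, sellers supply (70 - 57)/3 = 4.3333 while buyers want more, so the quantity traded is 4.3333 at price 70.
The demand price at Q = 4.3333 is 157.6667. CS is the trapezoid between demand and 70 over [0, 4.3333]: (1/2)[(175 - 70) + (157.6667 - 70)](4.3333) = 417.4444.

417.44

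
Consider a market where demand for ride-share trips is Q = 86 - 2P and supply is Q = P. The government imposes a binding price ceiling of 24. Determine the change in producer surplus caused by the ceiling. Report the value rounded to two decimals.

Rewriting demand in inverse form: P = 43 - 0.5Q.
Rewriting supply in inverse form: P = Q.
Without the control, 43 - 0.5Q = Q so Q* = 28.6667 and P* = 28.6667.
At P = 24, sellers supply (24 - 0)/1 = 24 while buyers want more, so the quantity traded is 24 at price 24.
PS goes from (1/2)(28.6667)(28.6667) = 410.8889 to 288 (computed as (24 - 0)(24) - (1/2)(1)(24)^2), a change of -122.8889.

-122.89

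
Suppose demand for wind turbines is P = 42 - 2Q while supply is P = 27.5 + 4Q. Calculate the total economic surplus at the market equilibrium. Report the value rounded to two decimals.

Equilibrium: 42 - 2Q = 27.5 + 4Q, so Q* = 2.4167 and P* = 37.1667.
Total surplus is the full triangle between the curves from 0 to Q*: (1/2)(2.4167)(42 - 27.5) = 17.5208.

17.52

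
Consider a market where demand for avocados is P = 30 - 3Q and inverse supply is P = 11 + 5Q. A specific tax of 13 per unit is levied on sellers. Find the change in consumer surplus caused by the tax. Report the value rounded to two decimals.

-7.62

Pre-tax equilibrium: 30 - 3Q = 11 + 5Q gives Q* = 2.375, P* = 22.875.
With the tax, sellers need 13 more per unit: 30 - 3Q = 11 + 5Q + 13, so Q_t = 0.75. Buyers pay P_b = 27.75; sellers receive P_s = P_b - 13 = 14.75.
CS falls from (1/2)(2.375)(7.125) = 8.4609 to (1/2)(0.75)(2.25) = 0.8438, a change of -7.6172.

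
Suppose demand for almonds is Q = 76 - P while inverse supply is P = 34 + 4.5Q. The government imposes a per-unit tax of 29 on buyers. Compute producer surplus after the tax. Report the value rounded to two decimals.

12.57

Rewriting demand in inverse form: P = 76 - Q.
Without the tax, 76 - Q = 34 + 4.5Q so Q* = 7.6364 and P* = 68.3636.
With the tax, buyers' net willingness to pay falls by 29: (76 - 29) - Q = 34 + 4.5Q, so Q_t = 2.3636. Buyers pay P_b = 73.6364; sellers receive P_s = P_b - 29 = 44.6364.
PS = (1/2)(Q_t)(P_s - 34) = (1/2)(2.3636)(10.6364) = 12.5702.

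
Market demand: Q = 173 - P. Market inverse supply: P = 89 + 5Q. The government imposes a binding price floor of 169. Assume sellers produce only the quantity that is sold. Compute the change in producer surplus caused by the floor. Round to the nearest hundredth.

Rewriting demand in inverse form: P = 173 - Q.
Free-market equilibrium: 173 - Q = 89 + 5Q gives Q* = 14, P* = 159.
At the floor price 169, quantity demanded is (173 - 169)/1 = 4; demand is the short side, so Q = 4 trades at P = 169.
PS goes from (1/2)(14)(70) = 490 to 280 (computed as (169 - 89)(4) - (1/2)(5)(4)^2), a change of -210.

-210.00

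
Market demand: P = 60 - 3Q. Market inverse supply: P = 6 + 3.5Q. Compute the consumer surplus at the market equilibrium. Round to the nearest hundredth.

103.53

Equilibrium: 60 - 3Q = 6 + 3.5Q, so Q* = 8.3077 and P* = 35.0769.
The demand choke price is 60, so CS = (1/2)(Q*)(60 - P*) = (1/2)(8.3077)(24.9231) = 103.5266.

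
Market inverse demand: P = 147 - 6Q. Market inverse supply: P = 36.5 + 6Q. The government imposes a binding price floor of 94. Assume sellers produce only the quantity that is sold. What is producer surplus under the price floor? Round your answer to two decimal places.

Without the control, 147 - 6Q = 36.5 + 6Q so Q* = 9.2083 and P* = 91.75.
At the floor price 94, quantity demanded is (147 - 94)/6 = 8.8333; demand is the short side, so Q = 8.8333 trades at P = 94.
The supply price at Q = 8.8333 is 89.5. PS is the trapezoid between 94 and supply over [0, 8.8333]: (1/2)[(94 - 36.5) + (94 - 89.5)](8.8333) = 273.8333.

273.83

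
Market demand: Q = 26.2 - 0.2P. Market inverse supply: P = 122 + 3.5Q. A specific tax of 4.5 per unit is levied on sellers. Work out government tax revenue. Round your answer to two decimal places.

2.38

Rewriting demand in inverse form: P = 131 - 5Q.
Pre-tax equilibrium: 131 - 5Q = 122 + 3.5Q gives Q* = 1.0588, P* = 125.7059.
With the tax, sellers need 4.5 more per unit: 131 - 5Q = 122 + 3.5Q + 4.5, so Q_t = 0.5294. Buyers pay P_b = 128.3529; sellers receive P_s = P_b - 4.5 = 123.8529.
Tax revenue = t x Q_t = 4.5 x 0.5294 = 2.3824.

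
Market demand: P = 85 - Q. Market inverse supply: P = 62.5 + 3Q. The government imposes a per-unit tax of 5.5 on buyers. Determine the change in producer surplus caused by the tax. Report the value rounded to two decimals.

-20.37

Without the tax, 85 - Q = 62.5 + 3Q so Q* = 5.625 and P* = 79.375.
With the tax, buyers' net willingness to pay falls by 5.5: (85 - 5.5) - Q = 62.5 + 3Q, so Q_t = 4.25. Buyers pay P_b = 80.75; sellers receive P_s = P_b - 5.5 = 75.25.
Producers lose the trapezoid between P_s and P* out to Q_t plus the triangle from Q_t to Q*: change in PS = 27.0938 - 47.4609 = -20.3672.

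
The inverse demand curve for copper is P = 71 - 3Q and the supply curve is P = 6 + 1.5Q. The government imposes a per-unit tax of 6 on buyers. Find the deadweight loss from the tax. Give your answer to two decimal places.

4.00

Pre-tax equilibrium: 71 - 3Q = 6 + 1.5Q gives Q* = 14.4444, P* = 27.6667.
With the tax, buyers' net willingness to pay falls by 6: (71 - 6) - 3Q = 6 + 1.5Q, so Q_t = 13.1111. Buyers pay P_b = 31.6667; sellers receive P_s = P_b - 6 = 25.6667.
The welfare triangle lost has base Q* - Q_t = 1.3333 and height t = 6, so DWL = (1/2)(1.3333)(6) = 4.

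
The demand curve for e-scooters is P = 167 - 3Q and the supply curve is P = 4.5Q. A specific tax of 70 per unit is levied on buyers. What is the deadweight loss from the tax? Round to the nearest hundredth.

326.67

Without the tax, 167 - 3Q = 4.5Q so Q* = 22.2667 and P* = 100.2.
A tax on buyers shifts demand down by 70: (167 - 70) - 3Q = 4.5Q, so Q_t = 12.9333. Buyers pay P_b = 128.2; sellers receive P_s = P_b - 70 = 58.2.
The welfare triangle lost has base Q* - Q_t = 9.3333 and height t = 70, so DWL = (1/2)(9.3333)(70) = 326.6667.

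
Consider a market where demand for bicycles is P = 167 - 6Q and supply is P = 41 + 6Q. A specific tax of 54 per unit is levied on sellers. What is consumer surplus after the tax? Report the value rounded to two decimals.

108.00

Pre-tax equilibrium: 167 - 6Q = 41 + 6Q gives Q* = 10.5, P* = 104.
With the tax, sellers need 54 more per unit: 167 - 6Q = 41 + 6Q + 54, so Q_t = 6. Buyers pay P_b = 131; sellers receive P_s = P_b - 54 = 77.
Consumer surplus is the triangle under demand above P_b: (1/2)(6)(167 - 131) = 108.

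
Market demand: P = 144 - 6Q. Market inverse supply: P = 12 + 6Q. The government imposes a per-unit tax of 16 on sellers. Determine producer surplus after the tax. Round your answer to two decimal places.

Without the tax, 144 - 6Q = 12 + 6Q so Q* = 11 and P* = 78.
A tax on sellers shifts supply up by 16: 144 - 6Q = 12 + 6Q + 16, so Q_t = 9.6667. Buyers pay P_b = 86; sellers receive P_s = P_b - 16 = 70.
Producer surplus is the triangle above supply below P_s: (1/2)(9.6667)(70 - 12) = 280.3333.

280.33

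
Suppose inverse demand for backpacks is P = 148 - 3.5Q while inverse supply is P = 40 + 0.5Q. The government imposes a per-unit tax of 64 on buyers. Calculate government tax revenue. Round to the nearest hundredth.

Without the tax, 148 - 3.5Q = 40 + 0.5Q so Q* = 27 and P* = 53.5.
A tax on buyers shifts demand down by 64: (148 - 64) - 3.5Q = 40 + 0.5Q, so Q_t = 11. Buyers pay P_b = 109.5; sellers receive P_s = P_b - 64 = 45.5.
Revenue is the tax times quantity traded: 64 x 11 = 704.

704.00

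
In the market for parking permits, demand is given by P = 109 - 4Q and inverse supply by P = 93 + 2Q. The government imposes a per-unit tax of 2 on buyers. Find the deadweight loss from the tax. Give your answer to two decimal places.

Pre-tax equilibrium: 109 - 4Q = 93 + 2Q gives Q* = 2.6667, P* = 98.3333.
With the tax, buyers' net willingness to pay falls by 2: (109 - 2) - 4Q = 93 + 2Q, so Q_t = 2.3333. Buyers pay P_b = 99.6667; sellers receive P_s = P_b - 2 = 97.6667.
The welfare triangle lost has base Q* - Q_t = 0.3333 and height t = 2, so DWL = (1/2)(0.3333)(2) = 0.3333.

0.33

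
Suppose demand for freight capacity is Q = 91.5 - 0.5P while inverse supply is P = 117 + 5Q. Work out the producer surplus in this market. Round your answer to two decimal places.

Rewriting demand in inverse form: P = 183 - 2Q.
Setting demand equal to supply, 66 = 7Q, so Q* = 9.4286 and P* = 164.1429.
Producer surplus is the triangle above supply below P*: (1/2)(9.4286)(164.1429 - 117) = (1/2)(9.4286)(47.1429) = 222.2449.

222.24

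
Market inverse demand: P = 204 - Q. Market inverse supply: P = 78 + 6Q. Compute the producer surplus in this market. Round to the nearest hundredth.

Equilibrium: 204 - Q = 78 + 6Q, so Q* = 18 and P* = 186.
PS is the area between P* and the supply curve from 0 to Q*: (1/2)(18)(108) = 972.

972.00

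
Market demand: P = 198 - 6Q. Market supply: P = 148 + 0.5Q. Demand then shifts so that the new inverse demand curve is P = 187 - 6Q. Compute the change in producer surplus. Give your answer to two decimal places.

Initial equilibrium: Q_0 = 7.6923, P_0 = 151.8462; CS_0 = (1/2)(7.6923)(46.1538) = 177.5148, PS_0 = (1/2)(7.6923)(3.8462) = 14.7929.
New equilibrium: 187 - 6Q = 148 + 0.5Q gives Q_1 = 6, P_1 = 151; CS_1 = 108, PS_1 = 9.
Change in producer surplus = 9 - 14.7929 = -5.7929.

-5.79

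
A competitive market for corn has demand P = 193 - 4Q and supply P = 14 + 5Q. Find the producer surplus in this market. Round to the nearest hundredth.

Set 193 - 4Q = 14 + 5Q, which gives 179 = 9Q, so Q* = 19.8889 and P* = 193 - 4(19.8889) = 113.4444.
Producer surplus is the triangle above supply below P*: (1/2)(19.8889)(113.4444 - 14) = (1/2)(19.8889)(99.4444) = 988.9198.

988.92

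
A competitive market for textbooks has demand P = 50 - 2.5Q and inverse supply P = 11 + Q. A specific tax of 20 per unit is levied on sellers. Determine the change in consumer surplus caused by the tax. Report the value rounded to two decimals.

-118.37

Pre-tax equilibrium: 50 - 2.5Q = 11 + Q gives Q* = 11.1429, P* = 22.1429.
With the tax, sellers need 20 more per unit: 50 - 2.5Q = 11 + Q + 20, so Q_t = 5.4286. Buyers pay P_b = 36.4286; sellers receive P_s = P_b - 20 = 16.4286.
Consumers lose the trapezoid between P* and P_b out to Q_t plus the triangle from Q_t to Q*: change in CS = 36.8367 - 155.2041 = -118.3673.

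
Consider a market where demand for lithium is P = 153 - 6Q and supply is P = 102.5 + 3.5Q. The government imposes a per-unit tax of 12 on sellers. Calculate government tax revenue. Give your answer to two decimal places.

Pre-tax equilibrium: 153 - 6Q = 102.5 + 3.5Q gives Q* = 5.3158, P* = 121.1053.
With the tax, sellers need 12 more per unit: 153 - 6Q = 102.5 + 3.5Q + 12, so Q_t = 4.0526. Buyers pay P_b = 128.6842; sellers receive P_s = P_b - 12 = 116.6842.
Revenue is the tax times quantity traded: 12 x 4.0526 = 48.6316.

48.63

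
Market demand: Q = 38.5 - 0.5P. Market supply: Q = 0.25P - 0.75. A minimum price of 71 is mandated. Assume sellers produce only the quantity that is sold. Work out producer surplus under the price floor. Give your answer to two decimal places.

Rewriting demand in inverse form: P = 77 - 2Q.
Rewriting supply in inverse form: P = 3 + 4Q.
Without the control, 77 - 2Q = 3 + 4Q so Q* = 12.3333 and P* = 52.3333.
At the floor price 71, quantity demanded is (77 - 71)/2 = 3; demand is the short side, so Q = 3 trades at P = 71.
The supply price at Q = 3 is 15. PS is the trapezoid between 71 and supply over [0, 3]: (1/2)[(71 - 3) + (71 - 15)](3) = 186.

186.00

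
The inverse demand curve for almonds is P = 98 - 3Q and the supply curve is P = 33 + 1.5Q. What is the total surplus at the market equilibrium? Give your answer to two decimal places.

Setting demand equal to supply, 65 = 4.5Q, so Q* = 14.4444 and P* = 54.6667.
CS = (1/2)(14.4444)(43.3333) = 312.963 and PS = (1/2)(14.4444)(21.6667) = 156.4815, so total surplus = 469.4444.

469.44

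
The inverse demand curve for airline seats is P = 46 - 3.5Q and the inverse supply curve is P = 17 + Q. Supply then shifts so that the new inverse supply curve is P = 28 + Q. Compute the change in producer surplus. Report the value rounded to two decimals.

Initial equilibrium: Q_0 = 6.4444, P_0 = 23.4444; CS_0 = (1/2)(6.4444)(22.5556) = 72.679, PS_0 = (1/2)(6.4444)(6.4444) = 20.7654.
New equilibrium: 46 - 3.5Q = 28 + Q gives Q_1 = 4, P_1 = 32; CS_1 = 28, PS_1 = 8.
Change in producer surplus = 8 - 20.7654 = -12.7654.

-12.77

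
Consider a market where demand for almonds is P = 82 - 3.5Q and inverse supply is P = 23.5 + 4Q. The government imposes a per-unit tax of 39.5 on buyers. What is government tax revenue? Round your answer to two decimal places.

100.07

Pre-tax equilibrium: 82 - 3.5Q = 23.5 + 4Q gives Q* = 7.8, P* = 54.7.
With the tax, buyers' net willingness to pay falls by 39.5: (82 - 39.5) - 3.5Q = 23.5 + 4Q, so Q_t = 2.5333. Buyers pay P_b = 73.1333; sellers receive P_s = P_b - 39.5 = 33.6333.
Revenue is the tax times quantity traded: 39.5 x 2.5333 = 100.0667.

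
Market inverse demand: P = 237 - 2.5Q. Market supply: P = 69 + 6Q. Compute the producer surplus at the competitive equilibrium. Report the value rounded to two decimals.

1171.93

Set 237 - 2.5Q = 69 + 6Q, which gives 168 = 8.5Q, so Q* = 19.7647 and P* = 237 - 2.5(19.7647) = 187.5882.
Producer surplus is the triangle above supply below P*: (1/2)(19.7647)(187.5882 - 69) = (1/2)(19.7647)(118.5882) = 1171.9308.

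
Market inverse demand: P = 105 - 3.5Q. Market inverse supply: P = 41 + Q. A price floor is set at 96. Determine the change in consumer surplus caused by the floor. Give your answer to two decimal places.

Without the control, 105 - 3.5Q = 41 + Q so Q* = 14.2222 and P* = 55.2222.
At the floor price 96, quantity demanded is (105 - 96)/3.5 = 2.5714; demand is the short side, so Q = 2.5714 trades at P = 96.
CS goes from (1/2)(14.2222)(49.7778) = 353.9753 to 11.5714 (computed as (105 - 96)(2.5714) - (1/2)(3.5)(2.5714)^2), a change of -342.4039.

-342.40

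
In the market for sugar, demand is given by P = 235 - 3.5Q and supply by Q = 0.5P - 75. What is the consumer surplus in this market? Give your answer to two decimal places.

417.98

Rewriting supply in inverse form: P = 150 + 2Q.
Equilibrium: 235 - 3.5Q = 150 + 2Q, so Q* = 15.4545 and P* = 180.9091.
CS is the area between the demand curve and P* from 0 to Q*: (1/2)(15.4545)(54.0909) = 417.9752.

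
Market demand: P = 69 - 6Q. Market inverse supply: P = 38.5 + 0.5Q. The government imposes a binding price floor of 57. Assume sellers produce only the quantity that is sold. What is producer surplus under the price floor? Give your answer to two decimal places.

36.00

Without the control, 69 - 6Q = 38.5 + 0.5Q so Q* = 4.6923 and P* = 40.8462.
At the floor price 57, quantity demanded is (69 - 57)/6 = 2; demand is the short side, so Q = 2 trades at P = 57.
The supply price at Q = 2 is 39.5. PS is the trapezoid between 57 and supply over [0, 2]: (1/2)[(57 - 38.5) + (57 - 39.5)](2) = 36.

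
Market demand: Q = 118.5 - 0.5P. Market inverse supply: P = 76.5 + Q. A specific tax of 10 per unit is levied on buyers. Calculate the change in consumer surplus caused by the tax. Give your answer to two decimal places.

-345.56

Rewriting demand in inverse form: P = 237 - 2Q.
Pre-tax equilibrium: 237 - 2Q = 76.5 + Q gives Q* = 53.5, P* = 130.
With the tax, buyers' net willingness to pay falls by 10: (237 - 10) - 2Q = 76.5 + Q, so Q_t = 50.1667. Buyers pay P_b = 136.6667; sellers receive P_s = P_b - 10 = 126.6667.
Consumers lose the trapezoid between P* and P_b out to Q_t plus the triangle from Q_t to Q*: change in CS = 2516.6944 - 2862.25 = -345.5556.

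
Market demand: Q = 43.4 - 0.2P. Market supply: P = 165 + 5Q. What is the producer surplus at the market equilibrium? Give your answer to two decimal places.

67.60

Rewriting demand in inverse form: P = 217 - 5Q.
Equilibrium: 217 - 5Q = 165 + 5Q, so Q* = 5.2 and P* = 191.
Producer surplus is the triangle above supply below P*: (1/2)(5.2)(191 - 165) = (1/2)(5.2)(26) = 67.6.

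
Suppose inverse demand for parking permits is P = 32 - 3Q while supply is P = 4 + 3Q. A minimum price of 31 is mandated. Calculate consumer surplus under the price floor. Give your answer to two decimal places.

Without the control, 32 - 3Q = 4 + 3Q so Q* = 4.6667 and P* = 18.
At the floor price 31, quantity demanded is (32 - 31)/3 = 0.3333; demand is the short side, so Q = 0.3333 trades at P = 31.
CS is the triangle under demand above 31: (1/2)(0.3333)(32 - 31) = 0.1667.

0.17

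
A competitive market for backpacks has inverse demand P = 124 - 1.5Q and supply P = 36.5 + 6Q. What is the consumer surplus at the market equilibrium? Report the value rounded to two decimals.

102.08

Setting demand equal to supply, 87.5 = 7.5Q, so Q* = 11.6667 and P* = 106.5.
The demand choke price is 124, so CS = (1/2)(Q*)(124 - P*) = (1/2)(11.6667)(17.5) = 102.0833.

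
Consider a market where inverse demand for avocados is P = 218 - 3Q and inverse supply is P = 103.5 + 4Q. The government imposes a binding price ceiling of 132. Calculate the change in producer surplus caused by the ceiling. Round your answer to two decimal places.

Without the control, 218 - 3Q = 103.5 + 4Q so Q* = 16.3571 and P* = 168.9286.
At the ceiling price 132, quantity supplied is (132 - 103.5)/4 = 7.125; supply is the short side, so Q = 7.125 trades at P = 132.
PS goes from (1/2)(16.3571)(65.4286) = 535.1122 to 101.5312 (computed as (132 - 103.5)(7.125) - (1/2)(4)(7.125)^2), a change of -433.581.

-433.58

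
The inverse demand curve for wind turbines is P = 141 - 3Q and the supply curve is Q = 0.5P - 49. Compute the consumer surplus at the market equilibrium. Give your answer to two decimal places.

Rewriting supply in inverse form: P = 98 + 2Q.
Set 141 - 3Q = 98 + 2Q, which gives 43 = 5Q, so Q* = 8.6 and P* = 141 - 3(8.6) = 115.2.
CS is the area between the demand curve and P* from 0 to Q*: (1/2)(8.6)(25.8) = 110.94.

110.94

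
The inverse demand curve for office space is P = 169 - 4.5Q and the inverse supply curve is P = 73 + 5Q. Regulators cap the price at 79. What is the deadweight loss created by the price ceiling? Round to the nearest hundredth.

Without the control, 169 - 4.5Q = 73 + 5Q so Q* = 10.1053 and P* = 123.5263.
At P = 79, sellers supply (79 - 73)/5 = 1.2 while buyers want more, so the quantity traded is 1.2 at price 79.
The lost-trades triangle has base Q* - 1.2 = 8.9053 and height equal to the gap between the curves at Q = 1.2, which is 163.6 - 79 = 84.6. DWL = (1/2)(8.9053)(84.6) = 376.6926.

376.69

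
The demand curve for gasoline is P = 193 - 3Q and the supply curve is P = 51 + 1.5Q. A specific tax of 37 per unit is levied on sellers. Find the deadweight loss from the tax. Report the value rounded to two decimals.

Pre-tax equilibrium: 193 - 3Q = 51 + 1.5Q gives Q* = 31.5556, P* = 98.3333.
With the tax, sellers need 37 more per unit: 193 - 3Q = 51 + 1.5Q + 37, so Q_t = 23.3333. Buyers pay P_b = 123; sellers receive P_s = P_b - 37 = 86.
Deadweight loss is the triangle between the curves from Q_t to Q*: (1/2)(31.5556 - 23.3333)(37) = 152.1111.

152.11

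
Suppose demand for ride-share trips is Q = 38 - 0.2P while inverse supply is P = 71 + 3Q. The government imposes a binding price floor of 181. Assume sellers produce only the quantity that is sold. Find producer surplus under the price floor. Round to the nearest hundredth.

Rewriting demand in inverse form: P = 190 - 5Q.
Free-market equilibrium: 190 - 5Q = 71 + 3Q gives Q* = 14.875, P* = 115.625.
At the floor price 181, quantity demanded is (190 - 181)/5 = 1.8; demand is the short side, so Q = 1.8 trades at P = 181.
The supply price at Q = 1.8 is 76.4. PS is the trapezoid between 181 and supply over [0, 1.8]: (1/2)[(181 - 71) + (181 - 76.4)](1.8) = 193.14.

193.14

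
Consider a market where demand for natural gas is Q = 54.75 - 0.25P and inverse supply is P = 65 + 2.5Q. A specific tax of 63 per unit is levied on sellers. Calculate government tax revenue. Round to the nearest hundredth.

Rewriting demand in inverse form: P = 219 - 4Q.
Without the tax, 219 - 4Q = 65 + 2.5Q so Q* = 23.6923 and P* = 124.2308.
A tax on sellers shifts supply up by 63: 219 - 4Q = 65 + 2.5Q + 63, so Q_t = 14. Buyers pay P_b = 163; sellers receive P_s = P_b - 63 = 100.
Revenue is the tax times quantity traded: 63 x 14 = 882.

882.00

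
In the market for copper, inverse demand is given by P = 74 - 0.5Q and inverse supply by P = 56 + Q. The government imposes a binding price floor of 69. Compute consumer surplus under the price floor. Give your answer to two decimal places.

Without the control, 74 - 0.5Q = 56 + Q so Q* = 12 and P* = 68.
At the floor price 69, quantity demanded is (74 - 69)/0.5 = 10; demand is the short side, so Q = 10 trades at P = 69.
CS is the triangle under demand above 69: (1/2)(10)(74 - 69) = 25.

25.00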